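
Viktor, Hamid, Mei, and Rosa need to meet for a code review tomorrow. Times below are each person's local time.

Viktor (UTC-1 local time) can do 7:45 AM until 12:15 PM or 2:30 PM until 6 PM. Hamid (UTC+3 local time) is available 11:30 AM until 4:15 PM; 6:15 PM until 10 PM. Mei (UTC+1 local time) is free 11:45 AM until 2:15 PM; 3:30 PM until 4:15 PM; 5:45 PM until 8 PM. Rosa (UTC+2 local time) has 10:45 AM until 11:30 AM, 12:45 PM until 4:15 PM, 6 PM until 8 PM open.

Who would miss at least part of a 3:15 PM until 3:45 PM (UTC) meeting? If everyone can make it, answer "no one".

Mei, Rosa, Viktor

Viktor in UTC: 08:45-13:15, 15:30-19:00 (add 1h to convert from UTC-1).
Hamid in UTC: 08:30-13:15, 15:15-19:00 (subtract 3h to convert from UTC+3).
Mei in UTC: 10:45-13:15, 14:30-15:15, 16:45-19:00 (subtract 1h to convert from UTC+1).
Rosa in UTC: 08:45-09:30, 10:45-14:15, 16:00-18:00 (subtract 2h to convert from UTC+2).
Viktor: not fully free for 15:15-15:45. Hamid: free for 15:15-15:45. Mei: not fully free for 15:15-15:45. Rosa: not fully free for 15:15-15:45.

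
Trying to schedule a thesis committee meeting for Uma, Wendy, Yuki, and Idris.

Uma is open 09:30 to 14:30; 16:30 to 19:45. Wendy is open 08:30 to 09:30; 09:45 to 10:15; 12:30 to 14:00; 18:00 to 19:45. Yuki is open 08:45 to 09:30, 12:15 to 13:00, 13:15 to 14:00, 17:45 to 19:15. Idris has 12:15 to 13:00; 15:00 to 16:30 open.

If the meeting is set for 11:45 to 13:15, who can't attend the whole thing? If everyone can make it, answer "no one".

Uma: free for 11:45-13:15. Wendy: not fully free for 11:45-13:15. Yuki: not fully free for 11:45-13:15. Idris: not fully free for 11:45-13:15.

Idris, Wendy, Yuki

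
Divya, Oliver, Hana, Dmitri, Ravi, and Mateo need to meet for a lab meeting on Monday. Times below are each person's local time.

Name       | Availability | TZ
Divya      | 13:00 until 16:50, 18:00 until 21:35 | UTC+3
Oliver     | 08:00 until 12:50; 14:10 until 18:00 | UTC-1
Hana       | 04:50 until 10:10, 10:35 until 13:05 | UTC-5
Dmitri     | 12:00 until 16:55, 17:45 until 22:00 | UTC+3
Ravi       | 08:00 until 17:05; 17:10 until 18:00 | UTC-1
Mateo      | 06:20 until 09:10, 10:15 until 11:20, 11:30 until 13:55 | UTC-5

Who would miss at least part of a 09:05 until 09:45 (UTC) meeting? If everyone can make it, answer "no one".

Divya, Hana, Mateo

Divya in UTC: 10:00-13:50, 15:00-18:35 (subtract 3h to convert from UTC+3).
Oliver in UTC: 09:00-13:50, 15:10-19:00 (add 1h to convert from UTC-1).
Hana in UTC: 09:50-15:10, 15:35-18:05 (add 5h to convert from UTC-5).
Dmitri in UTC: 09:00-13:55, 14:45-19:00 (subtract 3h to convert from UTC+3).
Ravi in UTC: 09:00-18:05, 18:10-19:00 (add 1h to convert from UTC-1).
Mateo in UTC: 11:20-14:10, 15:15-16:20, 16:30-18:55 (add 5h to convert from UTC-5).
Divya: not fully free for 09:05-09:45. Oliver: free for 09:05-09:45. Hana: not fully free for 09:05-09:45. Dmitri: free for 09:05-09:45. Ravi: free for 09:05-09:45. Mateo: not fully free for 09:05-09:45.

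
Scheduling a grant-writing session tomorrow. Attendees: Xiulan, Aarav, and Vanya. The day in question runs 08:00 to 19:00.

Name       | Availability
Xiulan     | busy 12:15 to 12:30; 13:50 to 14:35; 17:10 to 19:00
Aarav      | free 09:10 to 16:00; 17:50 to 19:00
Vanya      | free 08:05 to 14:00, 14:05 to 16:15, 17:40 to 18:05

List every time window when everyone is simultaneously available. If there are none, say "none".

Xiulan free: 08:00-12:15, 12:30-13:50, 14:35-17:10 (invert busy blocks within the working day).
Aarav free: 09:10-16:00, 17:50-19:00.
Vanya free: 08:05-14:00, 14:05-16:15, 17:40-18:05.
Xiulan ∩ Aarav: 09:10-12:15, 12:30-13:50, 14:35-16:00.
Xiulan ∩ Aarav ∩ Vanya: 09:10-12:15, 12:30-13:50, 14:35-16:00.

09:10-12:15, 12:30-13:50, 14:35-16:00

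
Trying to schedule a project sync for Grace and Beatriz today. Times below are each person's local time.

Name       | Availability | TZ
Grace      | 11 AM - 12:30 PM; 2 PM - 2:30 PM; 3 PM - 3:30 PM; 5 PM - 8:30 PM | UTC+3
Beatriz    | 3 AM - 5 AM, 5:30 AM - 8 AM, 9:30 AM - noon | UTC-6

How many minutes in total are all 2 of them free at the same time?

180

Grace in UTC: 08:00-09:30, 11:00-11:30, 12:00-12:30, 14:00-17:30 (subtract 3h to convert from UTC+3).
Beatriz in UTC: 09:00-11:00, 11:30-14:00, 15:30-18:00 (add 6h to convert from UTC-6).
Grace ∩ Beatriz: 09:00-09:30, 12:00-12:30, 15:30-17:30.
Those are the intersection windows.
Summing the common windows: 30 + 30 + 120 = 180 minutes.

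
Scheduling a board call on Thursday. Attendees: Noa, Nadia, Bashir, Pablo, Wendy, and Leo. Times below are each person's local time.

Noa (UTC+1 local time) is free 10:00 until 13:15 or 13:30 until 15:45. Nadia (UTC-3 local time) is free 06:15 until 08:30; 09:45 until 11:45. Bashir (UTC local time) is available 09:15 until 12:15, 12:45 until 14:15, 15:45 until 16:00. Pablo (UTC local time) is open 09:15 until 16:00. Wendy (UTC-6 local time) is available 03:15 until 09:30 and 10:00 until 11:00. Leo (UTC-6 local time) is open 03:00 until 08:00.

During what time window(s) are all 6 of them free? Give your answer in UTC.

09:15-11:30, 12:45-14:00

Noa in UTC: 09:00-12:15, 12:30-14:45 (subtract 1h to convert from UTC+1).
Nadia in UTC: 09:15-11:30, 12:45-14:45 (add 3h to convert from UTC-3).
Bashir in UTC: 09:15-12:15, 12:45-14:15, 15:45-16:00.
Pablo in UTC: 09:15-16:00.
Wendy in UTC: 09:15-15:30, 16:00-17:00 (add 6h to convert from UTC-6).
Leo in UTC: 09:00-14:00 (add 6h to convert from UTC-6).
Noa ∩ Nadia: 09:15-11:30, 12:45-14:45.
Noa ∩ Nadia ∩ Bashir: 09:15-11:30, 12:45-14:15.
Noa ∩ Nadia ∩ Bashir ∩ Pablo: 09:15-11:30, 12:45-14:15.
Noa ∩ Nadia ∩ Bashir ∩ Pablo ∩ Wendy: 09:15-11:30, 12:45-14:15.
Noa ∩ Nadia ∩ Bashir ∩ Pablo ∩ Wendy ∩ Leo: 09:15-11:30, 12:45-14:00.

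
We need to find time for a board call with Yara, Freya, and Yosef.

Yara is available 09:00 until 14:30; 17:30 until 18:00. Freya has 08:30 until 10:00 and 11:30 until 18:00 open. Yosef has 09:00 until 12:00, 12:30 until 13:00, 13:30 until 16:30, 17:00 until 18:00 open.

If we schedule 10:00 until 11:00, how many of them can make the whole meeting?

Yara and Yosef can make the full 10:00-11:00 slot — that's 2.

2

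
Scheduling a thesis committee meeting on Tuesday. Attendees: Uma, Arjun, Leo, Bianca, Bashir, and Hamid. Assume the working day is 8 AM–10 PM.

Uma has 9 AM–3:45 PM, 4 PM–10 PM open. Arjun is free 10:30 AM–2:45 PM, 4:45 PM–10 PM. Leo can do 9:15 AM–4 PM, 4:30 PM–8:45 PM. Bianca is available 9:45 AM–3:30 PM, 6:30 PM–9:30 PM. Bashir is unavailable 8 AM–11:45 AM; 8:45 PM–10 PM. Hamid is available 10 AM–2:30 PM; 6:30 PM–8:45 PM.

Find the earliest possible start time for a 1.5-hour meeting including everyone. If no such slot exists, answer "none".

11:45

Uma free: 09:00-15:45, 16:00-22:00.
Arjun free: 10:30-14:45, 16:45-22:00.
Leo free: 09:15-16:00, 16:30-20:45.
Bianca free: 09:45-15:30, 18:30-21:30.
Bashir free: 11:45-20:45 (invert busy blocks within the working day).
Hamid free: 10:00-14:30, 18:30-20:45.
Uma ∩ Arjun: 10:30-14:45, 16:45-22:00.
Uma ∩ Arjun ∩ Leo: 10:30-14:45, 16:45-20:45.
Uma ∩ Arjun ∩ Leo ∩ Bianca: 10:30-14:45, 18:30-20:45.
Uma ∩ Arjun ∩ Leo ∩ Bianca ∩ Bashir: 11:45-14:45, 18:30-20:45.
Uma ∩ Arjun ∩ Leo ∩ Bianca ∩ Bashir ∩ Hamid: 11:45-14:30, 18:30-20:45.
Those are the intersection windows.
The first common window of at least 90 minutes is 11:45-14:30, so the earliest start is 11:45.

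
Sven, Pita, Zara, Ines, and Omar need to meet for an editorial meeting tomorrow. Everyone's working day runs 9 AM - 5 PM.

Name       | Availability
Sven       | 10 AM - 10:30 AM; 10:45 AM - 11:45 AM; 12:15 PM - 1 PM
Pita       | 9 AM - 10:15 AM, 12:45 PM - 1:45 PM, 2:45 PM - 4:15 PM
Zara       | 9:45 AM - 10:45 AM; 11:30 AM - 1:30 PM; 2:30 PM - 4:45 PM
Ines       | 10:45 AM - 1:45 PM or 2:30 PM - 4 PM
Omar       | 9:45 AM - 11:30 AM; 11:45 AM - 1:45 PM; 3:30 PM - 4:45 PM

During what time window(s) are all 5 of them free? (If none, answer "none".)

Sven ∩ Pita: 10:00-10:15, 12:45-13:00.
Sven ∩ Pita ∩ Zara: 10:00-10:15, 12:45-13:00.
Sven ∩ Pita ∩ Zara ∩ Ines: 12:45-13:00.
Sven ∩ Pita ∩ Zara ∩ Ines ∩ Omar: 12:45-13:00.

12:45-13:00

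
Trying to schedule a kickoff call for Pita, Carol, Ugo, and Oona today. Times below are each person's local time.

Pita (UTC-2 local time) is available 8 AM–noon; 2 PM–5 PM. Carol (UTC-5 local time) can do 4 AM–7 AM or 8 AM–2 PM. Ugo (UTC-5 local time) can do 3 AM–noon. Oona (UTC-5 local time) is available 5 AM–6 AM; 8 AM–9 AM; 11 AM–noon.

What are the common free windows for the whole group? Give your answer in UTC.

10:00-11:00, 13:00-14:00, 16:00-17:00

Pita in UTC: 10:00-14:00, 16:00-19:00 (add 2h to convert from UTC-2).
Carol in UTC: 09:00-12:00, 13:00-19:00 (add 5h to convert from UTC-5).
Ugo in UTC: 08:00-17:00 (add 5h to convert from UTC-5).
Oona in UTC: 10:00-11:00, 13:00-14:00, 16:00-17:00 (add 5h to convert from UTC-5).
Pita ∩ Carol: 10:00-12:00, 13:00-14:00, 16:00-19:00.
Pita ∩ Carol ∩ Ugo: 10:00-12:00, 13:00-14:00, 16:00-17:00.
Pita ∩ Carol ∩ Ugo ∩ Oona: 10:00-11:00, 13:00-14:00, 16:00-17:00.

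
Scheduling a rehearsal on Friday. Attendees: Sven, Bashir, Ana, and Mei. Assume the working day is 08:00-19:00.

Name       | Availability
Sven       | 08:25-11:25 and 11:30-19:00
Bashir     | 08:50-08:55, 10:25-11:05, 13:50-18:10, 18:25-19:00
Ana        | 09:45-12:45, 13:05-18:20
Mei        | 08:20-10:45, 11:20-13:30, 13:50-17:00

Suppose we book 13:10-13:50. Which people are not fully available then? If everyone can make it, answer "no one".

Bashir, Mei

Sven: free for 13:10-13:50. Bashir: not fully free for 13:10-13:50. Ana: free for 13:10-13:50. Mei: not fully free for 13:10-13:50.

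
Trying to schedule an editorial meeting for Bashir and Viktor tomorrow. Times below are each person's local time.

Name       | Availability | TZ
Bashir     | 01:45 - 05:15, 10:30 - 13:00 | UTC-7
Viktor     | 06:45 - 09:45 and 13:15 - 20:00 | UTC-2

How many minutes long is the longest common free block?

Bashir in UTC: 08:45-12:15, 17:30-20:00 (add 7h to convert from UTC-7).
Viktor in UTC: 08:45-11:45, 15:15-22:00 (add 2h to convert from UTC-2).
Bashir ∩ Viktor: 08:45-11:45, 17:30-20:00.
The longest is 08:45-11:45 at 180 minutes.

180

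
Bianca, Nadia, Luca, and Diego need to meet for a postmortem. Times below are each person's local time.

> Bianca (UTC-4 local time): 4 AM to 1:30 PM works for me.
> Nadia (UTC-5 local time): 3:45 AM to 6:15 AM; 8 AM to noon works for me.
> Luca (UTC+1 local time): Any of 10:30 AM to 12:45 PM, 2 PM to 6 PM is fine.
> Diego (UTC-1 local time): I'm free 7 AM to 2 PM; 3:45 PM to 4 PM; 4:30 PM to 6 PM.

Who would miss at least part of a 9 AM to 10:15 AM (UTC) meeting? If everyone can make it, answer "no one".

Bianca in UTC: 08:00-17:30 (add 4h to convert from UTC-4).
Nadia in UTC: 08:45-11:15, 13:00-17:00 (add 5h to convert from UTC-5).
Luca in UTC: 09:30-11:45, 13:00-17:00 (subtract 1h to convert from UTC+1).
Diego in UTC: 08:00-15:00, 16:45-17:00, 17:30-19:00 (add 1h to convert from UTC-1).
Bianca: free for 09:00-10:15. Nadia: free for 09:00-10:15. Luca: not fully free for 09:00-10:15. Diego: free for 09:00-10:15.

Luca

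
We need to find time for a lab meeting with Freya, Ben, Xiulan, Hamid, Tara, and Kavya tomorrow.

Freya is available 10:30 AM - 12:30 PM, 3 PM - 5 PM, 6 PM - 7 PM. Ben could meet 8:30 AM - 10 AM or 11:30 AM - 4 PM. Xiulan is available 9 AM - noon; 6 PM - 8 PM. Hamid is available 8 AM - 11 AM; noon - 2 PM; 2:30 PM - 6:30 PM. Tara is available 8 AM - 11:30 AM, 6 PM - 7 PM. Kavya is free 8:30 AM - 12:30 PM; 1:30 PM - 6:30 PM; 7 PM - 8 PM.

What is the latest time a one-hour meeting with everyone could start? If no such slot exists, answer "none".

none

Freya ∩ Ben: 11:30-12:30, 15:00-16:00.
Freya ∩ Ben ∩ Xiulan: 11:30-12:00.
Freya ∩ Ben ∩ Xiulan ∩ Hamid: ∅.
Freya ∩ Ben ∩ Xiulan ∩ Hamid ∩ Tara: ∅.
Freya ∩ Ben ∩ Xiulan ∩ Hamid ∩ Tara ∩ Kavya: ∅.
There is no time when everyone is free.
No common window is at least 60 minutes long.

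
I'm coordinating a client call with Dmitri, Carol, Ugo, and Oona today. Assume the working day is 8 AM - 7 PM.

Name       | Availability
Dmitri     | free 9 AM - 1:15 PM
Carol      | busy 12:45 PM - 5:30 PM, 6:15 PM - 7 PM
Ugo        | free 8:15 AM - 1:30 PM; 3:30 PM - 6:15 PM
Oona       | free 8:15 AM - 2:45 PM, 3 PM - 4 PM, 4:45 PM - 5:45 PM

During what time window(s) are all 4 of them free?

Dmitri free: 09:00-13:15.
Carol free: 08:00-12:45, 17:30-18:15 (invert busy blocks within the working day).
Ugo free: 08:15-13:30, 15:30-18:15.
Oona free: 08:15-14:45, 15:00-16:00, 16:45-17:45.
Dmitri ∩ Carol: 09:00-12:45.
Dmitri ∩ Carol ∩ Ugo: 09:00-12:45.
Dmitri ∩ Carol ∩ Ugo ∩ Oona: 09:00-12:45.

09:00-12:45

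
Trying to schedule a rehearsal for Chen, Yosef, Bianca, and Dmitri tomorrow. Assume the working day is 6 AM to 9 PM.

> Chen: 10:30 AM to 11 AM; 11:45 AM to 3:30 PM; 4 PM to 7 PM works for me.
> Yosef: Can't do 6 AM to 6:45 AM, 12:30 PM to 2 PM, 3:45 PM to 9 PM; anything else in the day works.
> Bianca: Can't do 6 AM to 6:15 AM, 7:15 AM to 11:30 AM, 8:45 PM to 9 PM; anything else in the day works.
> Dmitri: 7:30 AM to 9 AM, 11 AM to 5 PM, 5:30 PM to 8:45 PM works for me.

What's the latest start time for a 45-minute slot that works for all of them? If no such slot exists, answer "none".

14:45

Chen free: 10:30-11:00, 11:45-15:30, 16:00-19:00.
Yosef free: 06:45-12:30, 14:00-15:45 (invert busy blocks within the working day).
Bianca free: 06:15-07:15, 11:30-20:45 (invert busy blocks within the working day).
Dmitri free: 07:30-09:00, 11:00-17:00, 17:30-20:45.
Chen ∩ Yosef: 10:30-11:00, 11:45-12:30, 14:00-15:30.
Chen ∩ Yosef ∩ Bianca: 11:45-12:30, 14:00-15:30.
Chen ∩ Yosef ∩ Bianca ∩ Dmitri: 11:45-12:30, 14:00-15:30.
So the common availability across everyone is 11:45-12:30, 14:00-15:30.
The last common window of at least 45 minutes is 14:00-15:30; a 45-minute meeting can start as late as 14:45 and still end by 15:30.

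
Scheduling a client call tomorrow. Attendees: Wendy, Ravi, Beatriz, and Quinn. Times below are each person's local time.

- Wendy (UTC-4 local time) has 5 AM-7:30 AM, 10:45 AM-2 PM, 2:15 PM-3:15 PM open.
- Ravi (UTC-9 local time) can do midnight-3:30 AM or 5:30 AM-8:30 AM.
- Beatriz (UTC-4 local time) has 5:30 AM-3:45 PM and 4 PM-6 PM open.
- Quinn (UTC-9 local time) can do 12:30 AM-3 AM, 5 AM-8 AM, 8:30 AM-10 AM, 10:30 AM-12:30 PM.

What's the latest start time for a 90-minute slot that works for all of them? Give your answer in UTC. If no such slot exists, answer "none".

15:30

Wendy in UTC: 09:00-11:30, 14:45-18:00, 18:15-19:15 (add 4h to convert from UTC-4).
Ravi in UTC: 09:00-12:30, 14:30-17:30 (add 9h to convert from UTC-9).
Beatriz in UTC: 09:30-19:45, 20:00-22:00 (add 4h to convert from UTC-4).
Quinn in UTC: 09:30-12:00, 14:00-17:00, 17:30-19:00, 19:30-21:30 (add 9h to convert from UTC-9).
Wendy ∩ Ravi: 09:00-11:30, 14:45-17:30.
Wendy ∩ Ravi ∩ Beatriz: 09:30-11:30, 14:45-17:30.
Wendy ∩ Ravi ∩ Beatriz ∩ Quinn: 09:30-11:30, 14:45-17:00.
The last common window of at least 90 minutes is 14:45-17:00; a 90-minute meeting can start as late as 15:30 and still end by 17:00.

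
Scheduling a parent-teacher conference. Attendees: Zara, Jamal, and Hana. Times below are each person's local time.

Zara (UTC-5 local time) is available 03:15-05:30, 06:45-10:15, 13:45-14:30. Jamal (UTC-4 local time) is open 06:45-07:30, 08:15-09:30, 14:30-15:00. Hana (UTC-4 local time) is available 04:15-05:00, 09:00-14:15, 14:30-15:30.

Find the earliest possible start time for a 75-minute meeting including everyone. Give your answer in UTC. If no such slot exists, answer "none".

none

Zara in UTC: 08:15-10:30, 11:45-15:15, 18:45-19:30 (add 5h to convert from UTC-5).
Jamal in UTC: 10:45-11:30, 12:15-13:30, 18:30-19:00 (add 4h to convert from UTC-4).
Hana in UTC: 08:15-09:00, 13:00-18:15, 18:30-19:30 (add 4h to convert from UTC-4).
Zara ∩ Jamal: 12:15-13:30, 18:45-19:00.
Zara ∩ Jamal ∩ Hana: 13:00-13:30, 18:45-19:00.
No common window is at least 75 minutes long.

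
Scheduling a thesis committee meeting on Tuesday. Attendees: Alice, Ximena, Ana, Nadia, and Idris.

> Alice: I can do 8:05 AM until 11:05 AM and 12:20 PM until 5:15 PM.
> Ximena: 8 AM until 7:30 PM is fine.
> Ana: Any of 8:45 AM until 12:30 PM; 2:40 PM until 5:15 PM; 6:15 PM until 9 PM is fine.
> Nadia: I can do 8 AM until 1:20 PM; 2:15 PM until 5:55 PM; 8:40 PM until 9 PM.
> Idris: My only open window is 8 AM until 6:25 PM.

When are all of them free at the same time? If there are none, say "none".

Alice ∩ Ximena: 08:05-11:05, 12:20-17:15.
Alice ∩ Ximena ∩ Ana: 08:45-11:05, 12:20-12:30, 14:40-17:15.
Alice ∩ Ximena ∩ Ana ∩ Nadia: 08:45-11:05, 12:20-12:30, 14:40-17:15.
Alice ∩ Ximena ∩ Ana ∩ Nadia ∩ Idris: 08:45-11:05, 12:20-12:30, 14:40-17:15.

08:45-11:05, 12:20-12:30, 14:40-17:15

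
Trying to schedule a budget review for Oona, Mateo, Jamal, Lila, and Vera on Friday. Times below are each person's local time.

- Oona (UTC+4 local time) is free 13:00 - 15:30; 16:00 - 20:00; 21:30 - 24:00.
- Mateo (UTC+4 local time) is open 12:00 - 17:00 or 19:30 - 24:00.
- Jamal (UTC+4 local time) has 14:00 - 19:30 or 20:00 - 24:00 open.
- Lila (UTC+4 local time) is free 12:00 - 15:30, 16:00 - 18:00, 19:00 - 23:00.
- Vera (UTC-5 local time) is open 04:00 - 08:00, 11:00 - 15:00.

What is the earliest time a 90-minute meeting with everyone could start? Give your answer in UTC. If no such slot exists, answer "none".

Oona in UTC: 09:00-11:30, 12:00-16:00, 17:30-20:00 (subtract 4h to convert from UTC+4).
Mateo in UTC: 08:00-13:00, 15:30-20:00 (subtract 4h to convert from UTC+4).
Jamal in UTC: 10:00-15:30, 16:00-20:00 (subtract 4h to convert from UTC+4).
Lila in UTC: 08:00-11:30, 12:00-14:00, 15:00-19:00 (subtract 4h to convert from UTC+4).
Vera in UTC: 09:00-13:00, 16:00-20:00 (add 5h to convert from UTC-5).
Oona ∩ Mateo: 09:00-11:30, 12:00-13:00, 15:30-16:00, 17:30-20:00.
Oona ∩ Mateo ∩ Jamal: 10:00-11:30, 12:00-13:00, 17:30-20:00.
Oona ∩ Mateo ∩ Jamal ∩ Lila: 10:00-11:30, 12:00-13:00, 17:30-19:00.
Oona ∩ Mateo ∩ Jamal ∩ Lila ∩ Vera: 10:00-11:30, 12:00-13:00, 17:30-19:00.
The first common window of at least 90 minutes is 10:00-11:30, so the earliest start is 10:00.

10:00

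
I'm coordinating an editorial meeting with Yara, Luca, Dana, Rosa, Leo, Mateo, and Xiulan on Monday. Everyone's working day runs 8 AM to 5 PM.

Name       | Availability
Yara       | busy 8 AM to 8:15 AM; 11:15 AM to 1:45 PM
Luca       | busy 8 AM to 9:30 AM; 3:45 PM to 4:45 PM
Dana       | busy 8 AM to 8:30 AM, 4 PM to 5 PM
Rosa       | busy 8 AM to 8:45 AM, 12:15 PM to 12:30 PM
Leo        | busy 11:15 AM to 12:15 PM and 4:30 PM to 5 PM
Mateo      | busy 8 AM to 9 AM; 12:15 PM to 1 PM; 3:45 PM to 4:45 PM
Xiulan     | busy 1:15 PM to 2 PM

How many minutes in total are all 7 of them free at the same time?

210

Yara free: 08:15-11:15, 13:45-17:00 (invert busy blocks within the working day).
Luca free: 09:30-15:45, 16:45-17:00 (invert busy blocks within the working day).
Dana free: 08:30-16:00 (invert busy blocks within the working day).
Rosa free: 08:45-12:15, 12:30-17:00 (invert busy blocks within the working day).
Leo free: 08:00-11:15, 12:15-16:30 (invert busy blocks within the working day).
Mateo free: 09:00-12:15, 13:00-15:45, 16:45-17:00 (invert busy blocks within the working day).
Xiulan free: 08:00-13:15, 14:00-17:00 (invert busy blocks within the working day).
Yara ∩ Luca: 09:30-11:15, 13:45-15:45, 16:45-17:00.
Yara ∩ Luca ∩ Dana: 09:30-11:15, 13:45-15:45.
Yara ∩ Luca ∩ Dana ∩ Rosa: 09:30-11:15, 13:45-15:45.
Yara ∩ Luca ∩ Dana ∩ Rosa ∩ Leo: 09:30-11:15, 13:45-15:45.
Yara ∩ Luca ∩ Dana ∩ Rosa ∩ Leo ∩ Mateo: 09:30-11:15, 13:45-15:45.
Yara ∩ Luca ∩ Dana ∩ Rosa ∩ Leo ∩ Mateo ∩ Xiulan: 09:30-11:15, 14:00-15:45.
So the common availability across everyone is 09:30-11:15, 14:00-15:45.
Summing the common windows: 105 + 105 = 210 minutes.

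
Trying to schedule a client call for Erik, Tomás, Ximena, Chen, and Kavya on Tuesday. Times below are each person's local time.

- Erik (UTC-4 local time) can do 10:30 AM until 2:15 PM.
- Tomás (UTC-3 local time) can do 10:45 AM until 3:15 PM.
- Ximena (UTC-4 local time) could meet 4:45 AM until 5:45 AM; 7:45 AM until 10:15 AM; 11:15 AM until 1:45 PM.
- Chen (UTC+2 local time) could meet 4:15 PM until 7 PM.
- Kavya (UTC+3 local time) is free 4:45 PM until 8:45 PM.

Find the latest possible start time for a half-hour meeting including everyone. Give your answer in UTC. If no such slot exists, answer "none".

Erik in UTC: 14:30-18:15 (add 4h to convert from UTC-4).
Tomás in UTC: 13:45-18:15 (add 3h to convert from UTC-3).
Ximena in UTC: 08:45-09:45, 11:45-14:15, 15:15-17:45 (add 4h to convert from UTC-4).
Chen in UTC: 14:15-17:00 (subtract 2h to convert from UTC+2).
Kavya in UTC: 13:45-17:45 (subtract 3h to convert from UTC+3).
Erik ∩ Tomás: 14:30-18:15.
Erik ∩ Tomás ∩ Ximena: 15:15-17:45.
Erik ∩ Tomás ∩ Ximena ∩ Chen: 15:15-17:00.
Erik ∩ Tomás ∩ Ximena ∩ Chen ∩ Kavya: 15:15-17:00.
The last common window of at least 30 minutes is 15:15-17:00; a 30-minute meeting can start as late as 16:30 and still end by 17:00.

16:30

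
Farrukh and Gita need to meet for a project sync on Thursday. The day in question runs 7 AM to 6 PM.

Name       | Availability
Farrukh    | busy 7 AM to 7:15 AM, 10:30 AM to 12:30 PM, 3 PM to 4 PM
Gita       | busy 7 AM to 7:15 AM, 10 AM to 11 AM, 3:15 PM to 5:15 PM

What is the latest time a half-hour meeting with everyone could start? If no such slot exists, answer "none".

17:30

Farrukh free: 07:15-10:30, 12:30-15:00, 16:00-18:00 (invert busy blocks within the working day).
Gita free: 07:15-10:00, 11:00-15:15, 17:15-18:00 (invert busy blocks within the working day).
Farrukh ∩ Gita: 07:15-10:00, 12:30-15:00, 17:15-18:00.
The last common window of at least 30 minutes is 17:15-18:00; a 30-minute meeting can start as late as 17:30 and still end by 18:00.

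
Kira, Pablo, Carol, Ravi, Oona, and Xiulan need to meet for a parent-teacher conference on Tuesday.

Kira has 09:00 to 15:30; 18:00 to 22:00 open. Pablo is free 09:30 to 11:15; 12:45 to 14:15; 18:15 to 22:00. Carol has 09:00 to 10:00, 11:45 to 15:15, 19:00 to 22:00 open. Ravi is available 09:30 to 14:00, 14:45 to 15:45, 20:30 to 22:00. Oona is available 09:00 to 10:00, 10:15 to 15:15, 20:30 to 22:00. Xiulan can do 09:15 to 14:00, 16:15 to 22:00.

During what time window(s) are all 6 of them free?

09:30-10:00, 12:45-14:00, 20:30-22:00

Kira ∩ Pablo: 09:30-11:15, 12:45-14:15, 18:15-22:00.
Kira ∩ Pablo ∩ Carol: 09:30-10:00, 12:45-14:15, 19:00-22:00.
Kira ∩ Pablo ∩ Carol ∩ Ravi: 09:30-10:00, 12:45-14:00, 20:30-22:00.
Kira ∩ Pablo ∩ Carol ∩ Ravi ∩ Oona: 09:30-10:00, 12:45-14:00, 20:30-22:00.
Kira ∩ Pablo ∩ Carol ∩ Ravi ∩ Oona ∩ Xiulan: 09:30-10:00, 12:45-14:00, 20:30-22:00.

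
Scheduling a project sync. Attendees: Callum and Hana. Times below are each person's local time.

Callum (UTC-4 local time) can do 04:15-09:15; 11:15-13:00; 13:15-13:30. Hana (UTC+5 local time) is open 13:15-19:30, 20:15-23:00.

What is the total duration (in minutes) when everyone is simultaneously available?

420

Callum in UTC: 08:15-13:15, 15:15-17:00, 17:15-17:30 (add 4h to convert from UTC-4).
Hana in UTC: 08:15-14:30, 15:15-18:00 (subtract 5h to convert from UTC+5).
Callum ∩ Hana: 08:15-13:15, 15:15-17:00, 17:15-17:30.
Summing the common windows: 300 + 105 + 15 = 420 minutes.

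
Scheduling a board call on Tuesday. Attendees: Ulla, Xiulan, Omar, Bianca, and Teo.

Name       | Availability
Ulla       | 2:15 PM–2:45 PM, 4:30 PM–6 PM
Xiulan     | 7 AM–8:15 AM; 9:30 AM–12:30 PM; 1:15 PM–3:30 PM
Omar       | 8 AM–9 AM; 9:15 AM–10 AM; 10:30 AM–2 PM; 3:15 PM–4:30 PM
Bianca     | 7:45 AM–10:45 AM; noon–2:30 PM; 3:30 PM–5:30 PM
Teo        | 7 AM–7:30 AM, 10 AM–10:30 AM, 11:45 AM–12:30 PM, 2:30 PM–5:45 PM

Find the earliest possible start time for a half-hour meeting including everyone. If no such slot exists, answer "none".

none

Ulla ∩ Xiulan: 14:15-14:45.
Ulla ∩ Xiulan ∩ Omar: ∅.
Ulla ∩ Xiulan ∩ Omar ∩ Bianca: ∅.
Ulla ∩ Xiulan ∩ Omar ∩ Bianca ∩ Teo: ∅.
There is no time when everyone is free.
No common window is at least 30 minutes long.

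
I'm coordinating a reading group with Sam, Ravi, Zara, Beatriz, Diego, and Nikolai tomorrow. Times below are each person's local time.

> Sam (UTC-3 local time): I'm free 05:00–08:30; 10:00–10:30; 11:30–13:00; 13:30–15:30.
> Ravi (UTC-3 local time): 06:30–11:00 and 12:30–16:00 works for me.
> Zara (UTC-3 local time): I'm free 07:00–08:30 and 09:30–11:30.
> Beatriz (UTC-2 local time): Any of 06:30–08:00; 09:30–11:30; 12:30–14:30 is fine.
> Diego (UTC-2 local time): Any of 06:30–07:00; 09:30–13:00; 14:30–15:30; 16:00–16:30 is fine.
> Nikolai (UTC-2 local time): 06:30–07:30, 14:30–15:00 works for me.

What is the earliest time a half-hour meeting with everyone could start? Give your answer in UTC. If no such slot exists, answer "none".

none

Sam in UTC: 08:00-11:30, 13:00-13:30, 14:30-16:00, 16:30-18:30 (add 3h to convert from UTC-3).
Ravi in UTC: 09:30-14:00, 15:30-19:00 (add 3h to convert from UTC-3).
Zara in UTC: 10:00-11:30, 12:30-14:30 (add 3h to convert from UTC-3).
Beatriz in UTC: 08:30-10:00, 11:30-13:30, 14:30-16:30 (add 2h to convert from UTC-2).
Diego in UTC: 08:30-09:00, 11:30-15:00, 16:30-17:30, 18:00-18:30 (add 2h to convert from UTC-2).
Nikolai in UTC: 08:30-09:30, 16:30-17:00 (add 2h to convert from UTC-2).
Sam ∩ Ravi: 09:30-11:30, 13:00-13:30, 15:30-16:00, 16:30-18:30.
Sam ∩ Ravi ∩ Zara: 10:00-11:30, 13:00-13:30.
Sam ∩ Ravi ∩ Zara ∩ Beatriz: 13:00-13:30.
Sam ∩ Ravi ∩ Zara ∩ Beatriz ∩ Diego: 13:00-13:30.
Sam ∩ Ravi ∩ Zara ∩ Beatriz ∩ Diego ∩ Nikolai: ∅.
There is no time when everyone is free.
No common window is at least 30 minutes long.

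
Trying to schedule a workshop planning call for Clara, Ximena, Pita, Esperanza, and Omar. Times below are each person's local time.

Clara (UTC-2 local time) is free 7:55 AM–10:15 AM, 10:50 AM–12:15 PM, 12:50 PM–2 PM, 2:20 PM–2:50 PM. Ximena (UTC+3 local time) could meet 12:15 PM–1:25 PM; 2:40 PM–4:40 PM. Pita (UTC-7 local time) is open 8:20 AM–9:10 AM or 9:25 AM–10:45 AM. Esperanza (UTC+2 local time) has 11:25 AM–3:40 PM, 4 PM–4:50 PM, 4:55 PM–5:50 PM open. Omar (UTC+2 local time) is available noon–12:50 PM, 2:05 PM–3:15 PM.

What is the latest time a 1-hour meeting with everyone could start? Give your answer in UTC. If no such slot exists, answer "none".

Clara in UTC: 09:55-12:15, 12:50-14:15, 14:50-16:00, 16:20-16:50 (add 2h to convert from UTC-2).
Ximena in UTC: 09:15-10:25, 11:40-13:40 (subtract 3h to convert from UTC+3).
Pita in UTC: 15:20-16:10, 16:25-17:45 (add 7h to convert from UTC-7).
Esperanza in UTC: 09:25-13:40, 14:00-14:50, 14:55-15:50 (subtract 2h to convert from UTC+2).
Omar in UTC: 10:00-10:50, 12:05-13:15 (subtract 2h to convert from UTC+2).
Clara ∩ Ximena: 09:55-10:25, 11:40-12:15, 12:50-13:40.
Clara ∩ Ximena ∩ Pita: ∅.
Clara ∩ Ximena ∩ Pita ∩ Esperanza: ∅.
Clara ∩ Ximena ∩ Pita ∩ Esperanza ∩ Omar: ∅.
There is no time when everyone is free.
No common window is at least 60 minutes long.

none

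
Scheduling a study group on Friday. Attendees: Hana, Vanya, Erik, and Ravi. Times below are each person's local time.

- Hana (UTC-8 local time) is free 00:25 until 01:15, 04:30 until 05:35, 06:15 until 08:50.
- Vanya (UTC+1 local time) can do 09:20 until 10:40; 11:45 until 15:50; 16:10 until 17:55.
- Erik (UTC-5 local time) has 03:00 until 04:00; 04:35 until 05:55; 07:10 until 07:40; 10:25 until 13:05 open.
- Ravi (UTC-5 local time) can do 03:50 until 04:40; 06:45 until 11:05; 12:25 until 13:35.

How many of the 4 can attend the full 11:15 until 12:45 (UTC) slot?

Hana in UTC: 08:25-09:15, 12:30-13:35, 14:15-16:50 (add 8h to convert from UTC-8).
Vanya in UTC: 08:20-09:40, 10:45-14:50, 15:10-16:55 (subtract 1h to convert from UTC+1).
Erik in UTC: 08:00-09:00, 09:35-10:55, 12:10-12:40, 15:25-18:05 (add 5h to convert from UTC-5).
Ravi in UTC: 08:50-09:40, 11:45-16:05, 17:25-18:35 (add 5h to convert from UTC-5).
Vanya can make the full 11:15-12:45 slot — that's 1.

1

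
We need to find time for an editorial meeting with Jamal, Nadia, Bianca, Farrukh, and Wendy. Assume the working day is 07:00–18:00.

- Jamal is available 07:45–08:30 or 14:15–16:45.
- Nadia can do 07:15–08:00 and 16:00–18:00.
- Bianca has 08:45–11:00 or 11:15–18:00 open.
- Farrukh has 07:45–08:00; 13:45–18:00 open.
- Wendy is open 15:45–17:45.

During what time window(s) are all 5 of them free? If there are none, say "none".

16:00-16:45

Jamal ∩ Nadia: 07:45-08:00, 16:00-16:45.
Jamal ∩ Nadia ∩ Bianca: 16:00-16:45.
Jamal ∩ Nadia ∩ Bianca ∩ Farrukh: 16:00-16:45.
Jamal ∩ Nadia ∩ Bianca ∩ Farrukh ∩ Wendy: 16:00-16:45.
So the common availability across everyone is 16:00-16:45.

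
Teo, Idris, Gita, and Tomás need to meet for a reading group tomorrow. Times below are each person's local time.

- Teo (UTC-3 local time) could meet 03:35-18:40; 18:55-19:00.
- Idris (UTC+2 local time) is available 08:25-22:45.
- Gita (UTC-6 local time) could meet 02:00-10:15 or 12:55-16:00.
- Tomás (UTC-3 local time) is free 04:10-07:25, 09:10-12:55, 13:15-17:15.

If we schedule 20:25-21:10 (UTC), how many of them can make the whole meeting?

Teo in UTC: 06:35-21:40, 21:55-22:00 (add 3h to convert from UTC-3).
Idris in UTC: 06:25-20:45 (subtract 2h to convert from UTC+2).
Gita in UTC: 08:00-16:15, 18:55-22:00 (add 6h to convert from UTC-6).
Tomás in UTC: 07:10-10:25, 12:10-15:55, 16:15-20:15 (add 3h to convert from UTC-3).
Teo and Gita can make the full 20:25-21:10 slot — that's 2.

2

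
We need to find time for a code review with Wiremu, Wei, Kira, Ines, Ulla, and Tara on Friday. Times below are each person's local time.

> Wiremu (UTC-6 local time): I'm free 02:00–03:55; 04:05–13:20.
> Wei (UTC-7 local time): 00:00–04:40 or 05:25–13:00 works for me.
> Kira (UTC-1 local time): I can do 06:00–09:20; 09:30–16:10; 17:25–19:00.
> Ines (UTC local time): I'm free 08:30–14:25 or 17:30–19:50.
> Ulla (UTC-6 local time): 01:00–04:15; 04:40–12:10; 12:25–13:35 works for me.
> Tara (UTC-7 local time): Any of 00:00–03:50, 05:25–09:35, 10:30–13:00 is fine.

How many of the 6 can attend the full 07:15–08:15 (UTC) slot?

Wiremu in UTC: 08:00-09:55, 10:05-19:20 (add 6h to convert from UTC-6).
Wei in UTC: 07:00-11:40, 12:25-20:00 (add 7h to convert from UTC-7).
Kira in UTC: 07:00-10:20, 10:30-17:10, 18:25-20:00 (add 1h to convert from UTC-1).
Ines in UTC: 08:30-14:25, 17:30-19:50.
Ulla in UTC: 07:00-10:15, 10:40-18:10, 18:25-19:35 (add 6h to convert from UTC-6).
Tara in UTC: 07:00-10:50, 12:25-16:35, 17:30-20:00 (add 7h to convert from UTC-7).
Wei, Kira, Ulla, and Tara can make the full 07:15-08:15 slot — that's 4.

4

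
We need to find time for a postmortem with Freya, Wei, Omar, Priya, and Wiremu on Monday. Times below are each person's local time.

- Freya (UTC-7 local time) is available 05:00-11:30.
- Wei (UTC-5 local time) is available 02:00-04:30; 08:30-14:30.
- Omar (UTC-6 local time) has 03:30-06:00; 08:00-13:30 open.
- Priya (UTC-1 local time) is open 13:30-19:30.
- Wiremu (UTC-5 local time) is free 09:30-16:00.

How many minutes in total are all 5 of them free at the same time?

240

Freya in UTC: 12:00-18:30 (add 7h to convert from UTC-7).
Wei in UTC: 07:00-09:30, 13:30-19:30 (add 5h to convert from UTC-5).
Omar in UTC: 09:30-12:00, 14:00-19:30 (add 6h to convert from UTC-6).
Priya in UTC: 14:30-20:30 (add 1h to convert from UTC-1).
Wiremu in UTC: 14:30-21:00 (add 5h to convert from UTC-5).
Freya ∩ Wei: 13:30-18:30.
Freya ∩ Wei ∩ Omar: 14:00-18:30.
Freya ∩ Wei ∩ Omar ∩ Priya: 14:30-18:30.
Freya ∩ Wei ∩ Omar ∩ Priya ∩ Wiremu: 14:30-18:30.
That's a single block of 240 minutes.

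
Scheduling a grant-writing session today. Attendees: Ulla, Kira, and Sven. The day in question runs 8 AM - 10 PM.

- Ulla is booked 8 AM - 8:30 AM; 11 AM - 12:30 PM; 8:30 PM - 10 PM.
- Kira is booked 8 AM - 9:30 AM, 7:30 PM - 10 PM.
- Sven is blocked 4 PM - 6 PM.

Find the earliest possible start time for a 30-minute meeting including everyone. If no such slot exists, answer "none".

09:30

Ulla free: 08:30-11:00, 12:30-20:30 (invert busy blocks within the working day).
Kira free: 09:30-19:30 (invert busy blocks within the working day).
Sven free: 08:00-16:00, 18:00-22:00 (invert busy blocks within the working day).
Ulla ∩ Kira: 09:30-11:00, 12:30-19:30.
Ulla ∩ Kira ∩ Sven: 09:30-11:00, 12:30-16:00, 18:00-19:30.
Those are the intersection windows.
The first common window of at least 30 minutes is 09:30-11:00, so the earliest start is 09:30.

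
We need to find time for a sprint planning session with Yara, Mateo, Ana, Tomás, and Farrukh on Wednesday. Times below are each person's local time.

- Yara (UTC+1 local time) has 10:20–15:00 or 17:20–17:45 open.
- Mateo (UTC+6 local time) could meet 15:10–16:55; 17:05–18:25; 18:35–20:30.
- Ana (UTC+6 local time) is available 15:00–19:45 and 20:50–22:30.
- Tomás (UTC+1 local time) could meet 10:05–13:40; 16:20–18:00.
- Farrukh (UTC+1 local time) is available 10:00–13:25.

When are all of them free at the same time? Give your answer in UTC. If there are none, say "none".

Yara in UTC: 09:20-14:00, 16:20-16:45 (subtract 1h to convert from UTC+1).
Mateo in UTC: 09:10-10:55, 11:05-12:25, 12:35-14:30 (subtract 6h to convert from UTC+6).
Ana in UTC: 09:00-13:45, 14:50-16:30 (subtract 6h to convert from UTC+6).
Tomás in UTC: 09:05-12:40, 15:20-17:00 (subtract 1h to convert from UTC+1).
Farrukh in UTC: 09:00-12:25 (subtract 1h to convert from UTC+1).
Yara ∩ Mateo: 09:20-10:55, 11:05-12:25, 12:35-14:00.
Yara ∩ Mateo ∩ Ana: 09:20-10:55, 11:05-12:25, 12:35-13:45.
Yara ∩ Mateo ∩ Ana ∩ Tomás: 09:20-10:55, 11:05-12:25, 12:35-12:40.
Yara ∩ Mateo ∩ Ana ∩ Tomás ∩ Farrukh: 09:20-10:55, 11:05-12:25.

09:20-10:55, 11:05-12:25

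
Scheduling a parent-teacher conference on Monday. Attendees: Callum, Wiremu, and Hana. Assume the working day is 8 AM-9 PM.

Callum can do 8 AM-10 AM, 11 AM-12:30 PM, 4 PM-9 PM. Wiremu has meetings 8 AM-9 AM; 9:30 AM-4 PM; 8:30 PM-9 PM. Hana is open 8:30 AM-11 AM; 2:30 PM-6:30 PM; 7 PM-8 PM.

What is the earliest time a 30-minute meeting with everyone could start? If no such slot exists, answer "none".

09:00

Callum free: 08:00-10:00, 11:00-12:30, 16:00-21:00.
Wiremu free: 09:00-09:30, 16:00-20:30 (invert busy blocks within the working day).
Hana free: 08:30-11:00, 14:30-18:30, 19:00-20:00.
Callum ∩ Wiremu: 09:00-09:30, 16:00-20:30.
Callum ∩ Wiremu ∩ Hana: 09:00-09:30, 16:00-18:30, 19:00-20:00.
The first common window of at least 30 minutes is 09:00-09:30, so the earliest start is 09:00.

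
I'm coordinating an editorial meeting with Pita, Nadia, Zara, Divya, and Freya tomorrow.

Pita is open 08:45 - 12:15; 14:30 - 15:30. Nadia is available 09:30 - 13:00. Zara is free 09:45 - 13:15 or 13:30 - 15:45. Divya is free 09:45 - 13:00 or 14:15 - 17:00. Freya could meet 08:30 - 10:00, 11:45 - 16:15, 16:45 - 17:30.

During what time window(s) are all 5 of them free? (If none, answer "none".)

Pita ∩ Nadia: 09:30-12:15.
Pita ∩ Nadia ∩ Zara: 09:45-12:15.
Pita ∩ Nadia ∩ Zara ∩ Divya: 09:45-12:15.
Pita ∩ Nadia ∩ Zara ∩ Divya ∩ Freya: 09:45-10:00, 11:45-12:15.
Those are the intersection windows.

09:45-10:00, 11:45-12:15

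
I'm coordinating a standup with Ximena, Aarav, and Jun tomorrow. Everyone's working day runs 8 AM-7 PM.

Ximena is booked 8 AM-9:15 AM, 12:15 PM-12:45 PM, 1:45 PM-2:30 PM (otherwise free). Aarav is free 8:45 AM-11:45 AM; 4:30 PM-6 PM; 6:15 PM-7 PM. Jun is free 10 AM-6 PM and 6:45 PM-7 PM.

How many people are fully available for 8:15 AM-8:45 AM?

0

Ximena free: 09:15-12:15, 12:45-13:45, 14:30-19:00 (invert busy blocks within the working day).
Aarav free: 08:45-11:45, 16:30-18:00, 18:15-19:00.
Jun free: 10:00-18:00, 18:45-19:00.
nobody can make the full 08:15-08:45 slot — that's 0.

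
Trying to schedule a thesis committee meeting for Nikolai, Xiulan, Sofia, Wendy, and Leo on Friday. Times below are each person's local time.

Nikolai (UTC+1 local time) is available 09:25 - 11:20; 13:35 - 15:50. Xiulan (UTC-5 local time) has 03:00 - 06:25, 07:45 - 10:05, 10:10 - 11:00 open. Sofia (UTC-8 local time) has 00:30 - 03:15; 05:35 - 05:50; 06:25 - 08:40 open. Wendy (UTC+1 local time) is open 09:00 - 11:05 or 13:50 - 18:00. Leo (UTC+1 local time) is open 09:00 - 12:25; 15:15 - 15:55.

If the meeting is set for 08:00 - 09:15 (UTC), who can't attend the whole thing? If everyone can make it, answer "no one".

Nikolai in UTC: 08:25-10:20, 12:35-14:50 (subtract 1h to convert from UTC+1).
Xiulan in UTC: 08:00-11:25, 12:45-15:05, 15:10-16:00 (add 5h to convert from UTC-5).
Sofia in UTC: 08:30-11:15, 13:35-13:50, 14:25-16:40 (add 8h to convert from UTC-8).
Wendy in UTC: 08:00-10:05, 12:50-17:00 (subtract 1h to convert from UTC+1).
Leo in UTC: 08:00-11:25, 14:15-14:55 (subtract 1h to convert from UTC+1).
Nikolai: not fully free for 08:00-09:15. Xiulan: free for 08:00-09:15. Sofia: not fully free for 08:00-09:15. Wendy: free for 08:00-09:15. Leo: free for 08:00-09:15.

Nikolai, Sofia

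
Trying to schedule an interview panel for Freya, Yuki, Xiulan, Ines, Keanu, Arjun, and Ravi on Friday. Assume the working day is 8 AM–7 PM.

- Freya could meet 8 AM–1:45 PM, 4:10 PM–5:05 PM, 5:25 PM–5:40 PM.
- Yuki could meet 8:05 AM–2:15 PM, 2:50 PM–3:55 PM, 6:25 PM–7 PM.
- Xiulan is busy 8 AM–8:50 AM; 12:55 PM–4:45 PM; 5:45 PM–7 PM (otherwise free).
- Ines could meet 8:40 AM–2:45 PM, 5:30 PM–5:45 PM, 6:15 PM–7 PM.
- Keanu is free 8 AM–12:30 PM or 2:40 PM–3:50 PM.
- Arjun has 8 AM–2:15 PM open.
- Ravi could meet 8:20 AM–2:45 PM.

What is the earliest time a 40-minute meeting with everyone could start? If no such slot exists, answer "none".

08:50

Freya free: 08:00-13:45, 16:10-17:05, 17:25-17:40.
Yuki free: 08:05-14:15, 14:50-15:55, 18:25-19:00.
Xiulan free: 08:50-12:55, 16:45-17:45 (invert busy blocks within the working day).
Ines free: 08:40-14:45, 17:30-17:45, 18:15-19:00.
Keanu free: 08:00-12:30, 14:40-15:50.
Arjun free: 08:00-14:15.
Ravi free: 08:20-14:45.
Freya ∩ Yuki: 08:05-13:45.
Freya ∩ Yuki ∩ Xiulan: 08:50-12:55.
Freya ∩ Yuki ∩ Xiulan ∩ Ines: 08:50-12:55.
Freya ∩ Yuki ∩ Xiulan ∩ Ines ∩ Keanu: 08:50-12:30.
Freya ∩ Yuki ∩ Xiulan ∩ Ines ∩ Keanu ∩ Arjun: 08:50-12:30.
Freya ∩ Yuki ∩ Xiulan ∩ Ines ∩ Keanu ∩ Arjun ∩ Ravi: 08:50-12:30.
Those are the intersection windows.
The first common window of at least 40 minutes is 08:50-12:30, so the earliest start is 08:50.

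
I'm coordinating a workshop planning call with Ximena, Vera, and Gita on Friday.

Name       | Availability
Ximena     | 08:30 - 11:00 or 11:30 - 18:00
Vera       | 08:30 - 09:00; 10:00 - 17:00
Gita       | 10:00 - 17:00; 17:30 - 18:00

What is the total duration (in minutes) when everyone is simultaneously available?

Ximena ∩ Vera: 08:30-09:00, 10:00-11:00, 11:30-17:00.
Ximena ∩ Vera ∩ Gita: 10:00-11:00, 11:30-17:00.
Summing the common windows: 60 + 330 = 390 minutes.

390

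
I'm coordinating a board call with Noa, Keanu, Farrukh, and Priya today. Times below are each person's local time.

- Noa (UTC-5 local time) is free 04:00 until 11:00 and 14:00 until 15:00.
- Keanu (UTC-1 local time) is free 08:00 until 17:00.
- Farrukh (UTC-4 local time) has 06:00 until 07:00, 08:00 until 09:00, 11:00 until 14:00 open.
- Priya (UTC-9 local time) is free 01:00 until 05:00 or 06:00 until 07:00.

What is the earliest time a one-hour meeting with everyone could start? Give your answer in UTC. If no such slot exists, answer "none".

Noa in UTC: 09:00-16:00, 19:00-20:00 (add 5h to convert from UTC-5).
Keanu in UTC: 09:00-18:00 (add 1h to convert from UTC-1).
Farrukh in UTC: 10:00-11:00, 12:00-13:00, 15:00-18:00 (add 4h to convert from UTC-4).
Priya in UTC: 10:00-14:00, 15:00-16:00 (add 9h to convert from UTC-9).
Noa ∩ Keanu: 09:00-16:00.
Noa ∩ Keanu ∩ Farrukh: 10:00-11:00, 12:00-13:00, 15:00-16:00.
Noa ∩ Keanu ∩ Farrukh ∩ Priya: 10:00-11:00, 12:00-13:00, 15:00-16:00.
The first common window of at least 60 minutes is 10:00-11:00, so the earliest start is 10:00.

10:00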